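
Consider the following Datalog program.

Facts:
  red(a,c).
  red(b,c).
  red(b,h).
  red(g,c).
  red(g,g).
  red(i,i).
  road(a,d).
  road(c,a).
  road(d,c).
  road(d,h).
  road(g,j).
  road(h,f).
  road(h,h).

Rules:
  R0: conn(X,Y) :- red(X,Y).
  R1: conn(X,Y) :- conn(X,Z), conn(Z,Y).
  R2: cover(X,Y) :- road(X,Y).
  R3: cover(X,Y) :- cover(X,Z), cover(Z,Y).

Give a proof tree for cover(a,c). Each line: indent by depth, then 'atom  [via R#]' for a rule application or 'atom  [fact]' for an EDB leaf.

round 1: derive cover(a,d) via R2 from road(a,d)
round 1: derive cover(c,a) via R2 from road(c,a)
round 1: derive cover(d,c) via R2 from road(d,c)
round 1: derive cover(d,h) via R2 from road(d,h)
round 1: derive cover(g,j) via R2 from road(g,j)
round 1: derive cover(h,f) via R2 from road(h,f)
round 1: derive cover(h,h) via R2 from road(h,h)
round 2: derive cover(a,c) via R3 from cover(a,d), cover(d,c)
round 2: derive cover(a,h) via R3 from cover(a,d), cover(d,h)
round 2: derive cover(c,d) via R3 from cover(c,a), cover(a,d)
round 2: derive cover(d,a) via R3 from cover(d,c), cover(c,a)
round 2: derive cover(d,f) via R3 from cover(d,h), cover(h,f)
round 3: derive cover(a,a) via R3 from cover(a,c), cover(c,a)
round 3: derive cover(a,f) via R3 from cover(a,d), cover(d,f)
round 3: derive cover(c,c) via R3 from cover(c,a), cover(a,c)
round 3: derive cover(c,f) via R3 from cover(c,d), cover(d,f)
round 3: derive cover(c,h) via R3 from cover(c,a), cover(a,h)
round 3: derive cover(d,d) via R3 from cover(d,a), cover(a,d)

cover(a,c)  [via R3]
  cover(a,d)  [via R2]
    road(a,d)  [fact]
  cover(d,c)  [via R2]
    road(d,c)  [fact]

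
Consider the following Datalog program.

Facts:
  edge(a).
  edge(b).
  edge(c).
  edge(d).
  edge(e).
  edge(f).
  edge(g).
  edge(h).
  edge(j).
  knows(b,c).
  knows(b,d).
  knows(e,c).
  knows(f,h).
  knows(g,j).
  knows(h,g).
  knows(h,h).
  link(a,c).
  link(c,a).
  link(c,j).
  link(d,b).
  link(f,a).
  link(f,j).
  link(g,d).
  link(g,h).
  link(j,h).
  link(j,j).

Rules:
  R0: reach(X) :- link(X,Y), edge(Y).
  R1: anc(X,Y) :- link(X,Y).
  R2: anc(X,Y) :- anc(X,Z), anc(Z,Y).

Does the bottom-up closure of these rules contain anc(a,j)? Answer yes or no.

yes

round 1: derive anc(a,c) via R1 from link(a,c)
round 1: derive anc(c,a) via R1 from link(c,a)
round 1: derive anc(c,j) via R1 from link(c,j)
round 1: derive anc(d,b) via R1 from link(d,b)
round 1: derive anc(f,a) via R1 from link(f,a)
round 1: derive anc(f,j) via R1 from link(f,j)
round 1: derive anc(g,d) via R1 from link(g,d)
round 1: derive anc(g,h) via R1 from link(g,h)
round 1: derive anc(j,h) via R1 from link(j,h)
round 1: derive anc(j,j) via R1 from link(j,j)
round 2: derive anc(a,a) via R2 from anc(a,c), anc(c,a)
round 2: derive anc(a,j) via R2 from anc(a,c), anc(c,j)
round 2: derive anc(c,c) via R2 from anc(c,a), anc(a,c)
round 2: derive anc(c,h) via R2 from anc(c,j), anc(j,h)
round 2: derive anc(f,c) via R2 from anc(f,a), anc(a,c)
round 2: derive anc(f,h) via R2 from anc(f,j), anc(j,h)
round 2: derive anc(g,b) via R2 from anc(g,d), anc(d,b)
round 3: derive anc(a,h) via R2 from anc(a,c), anc(c,h)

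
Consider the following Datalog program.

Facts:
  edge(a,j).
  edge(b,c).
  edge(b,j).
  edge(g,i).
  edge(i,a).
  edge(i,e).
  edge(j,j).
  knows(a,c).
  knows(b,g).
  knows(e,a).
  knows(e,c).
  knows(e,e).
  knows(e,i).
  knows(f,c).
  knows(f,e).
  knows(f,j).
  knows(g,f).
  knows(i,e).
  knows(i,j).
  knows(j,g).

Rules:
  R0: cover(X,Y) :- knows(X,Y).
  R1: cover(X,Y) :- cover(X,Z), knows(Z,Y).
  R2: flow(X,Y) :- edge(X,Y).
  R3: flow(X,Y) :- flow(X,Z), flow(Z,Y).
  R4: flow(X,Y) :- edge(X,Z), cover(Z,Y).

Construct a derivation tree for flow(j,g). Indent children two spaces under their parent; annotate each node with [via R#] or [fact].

round 1: derive cover(a,c) via R0 from knows(a,c)
round 1: derive cover(b,g) via R0 from knows(b,g)
round 1: derive cover(e,a) via R0 from knows(e,a)
round 1: derive cover(e,c) via R0 from knows(e,c)
round 1: derive cover(e,e) via R0 from knows(e,e)
round 1: derive cover(e,i) via R0 from knows(e,i)
round 1: derive cover(f,c) via R0 from knows(f,c)
round 1: derive cover(f,e) via R0 from knows(f,e)
round 1: derive cover(f,j) via R0 from knows(f,j)
round 1: derive cover(g,f) via R0 from knows(g,f)
round 1: derive cover(i,e) via R0 from knows(i,e)
round 1: derive cover(i,j) via R0 from knows(i,j)
round 1: derive cover(j,g) via R0 from knows(j,g)
round 1: derive flow(a,j) via R2 from edge(a,j)
round 1: derive flow(b,c) via R2 from edge(b,c)
round 1: derive flow(b,j) via R2 from edge(b,j)
round 1: derive flow(g,i) via R2 from edge(g,i)
round 1: derive flow(i,a) via R2 from edge(i,a)
round 1: derive flow(i,e) via R2 from edge(i,e)
round 1: derive flow(j,j) via R2 from edge(j,j)
round 2: derive cover(b,f) via R1 from cover(b,g), knows(g,f)
round 2: derive cover(e,j) via R1 from cover(e,i), knows(i,j)
round 2: derive cover(f,a) via R1 from cover(f,e), knows(e,a)
round 2: derive cover(f,g) via R1 from cover(f,j), knows(j,g)
round 2: derive cover(f,i) via R1 from cover(f,e), knows(e,i)
round 2: derive cover(g,c) via R1 from cover(g,f), knows(f,c)
round 2: derive cover(g,e) via R1 from cover(g,f), knows(f,e)
round 2: derive cover(g,j) via R1 from cover(g,f), knows(f,j)
round 2: derive cover(i,a) via R1 from cover(i,e), knows(e,a)
round 2: derive cover(i,c) via R1 from cover(i,e), knows(e,c)
round 2: derive cover(i,g) via R1 from cover(i,j), knows(j,g)
round 2: derive cover(i,i) via R1 from cover(i,e), knows(e,i)
round 2: derive cover(j,f) via R1 from cover(j,g), knows(g,f)
round 2: derive flow(g,a) via R3 from flow(g,i), flow(i,a)
round 2: derive flow(g,e) via R3 from flow(g,i), flow(i,e)
round 2: derive flow(i,j) via R3 from flow(i,a), flow(a,j)
round 2: derive flow(a,g) via R4 from edge(a,j), cover(j,g)
round 2: derive flow(b,g) via R4 from edge(b,j), cover(j,g)
round 2: derive flow(g,j) via R4 from edge(g,i), cover(i,j)
round 2: derive flow(i,c) via R4 from edge(i,a), cover(a,c)
round 2: derive flow(i,i) via R4 from edge(i,e), cover(e,i)
round 2: derive flow(j,g) via R4 from edge(j,j), cover(j,g)
round 3: derive cover(b,c) via R1 from cover(b,f), knows(f,c)
round 3: derive cover(b,e) via R1 from cover(b,f), knows(f,e)
round 3: derive cover(b,j) via R1 from cover(b,f), knows(f,j)
round 3: derive cover(e,g) via R1 from cover(e,j), knows(j,g)
round 3: derive cover(f,f) via R1 from cover(f,g), knows(g,f)
round 3: derive cover(g,a) via R1 from cover(g,e), knows(e,a)
round 3: derive cover(g,g) via R1 from cover(g,j), knows(j,g)
round 3: derive cover(g,i) via R1 from cover(g,e), knows(e,i)
round 3: derive cover(i,f) via R1 from cover(i,g), knows(g,f)
round 3: derive cover(j,c) via R1 from cover(j,f), knows(f,c)
round 3: derive cover(j,e) via R1 from cover(j,f), knows(f,e)
round 3: derive cover(j,j) via R1 from cover(j,f), knows(f,j)
round 3: derive flow(a,a) via R3 from flow(a,g), flow(g,a)
round 3: derive flow(a,e) via R3 from flow(a,g), flow(g,e)
round 3: derive flow(a,i) via R3 from flow(a,g), flow(g,i)
round 3: derive flow(b,a) via R3 from flow(b,g), flow(g,a)
round 3: derive flow(b,e) via R3 from flow(b,g), flow(g,e)
round 3: derive flow(b,i) via R3 from flow(b,g), flow(g,i)
round 3: derive flow(g,c) via R3 from flow(g,i), flow(i,c)
round 3: derive flow(g,g) via R3 from flow(g,a), flow(a,g)
round 3: derive flow(i,g) via R3 from flow(i,a), flow(a,g)
round 3: derive flow(j,a) via R3 from flow(j,g), flow(g,a)
round 3: derive flow(j,e) via R3 from flow(j,g), flow(g,e)
round 3: derive flow(j,i) via R3 from flow(j,g), flow(g,i)
round 3: derive flow(a,f) via R4 from edge(a,j), cover(j,f)
round 3: derive flow(b,f) via R4 from edge(b,j), cover(j,f)
round 3: derive flow(j,f) via R4 from edge(j,j), cover(j,f)
round 4: derive cover(b,a) via R1 from cover(b,e), knows(e,a)
round 4: derive cover(b,i) via R1 from cover(b,e), knows(e,i)
round 4: derive cover(e,f) via R1 from cover(e,g), knows(g,f)
round 4: derive cover(j,a) via R1 from cover(j,e), knows(e,a)
round 4: derive cover(j,i) via R1 from cover(j,e), knows(e,i)
round 4: derive flow(a,c) via R3 from flow(a,g), flow(g,c)
round 4: derive flow(g,f) via R3 from flow(g,a), flow(a,f)
round 4: derive flow(i,f) via R3 from flow(i,a), flow(a,f)
round 4: derive flow(j,c) via R3 from flow(j,g), flow(g,c)

flow(j,g)  [via R4]
  edge(j,j)  [fact]
  cover(j,g)  [via R0]
    knows(j,g)  [fact]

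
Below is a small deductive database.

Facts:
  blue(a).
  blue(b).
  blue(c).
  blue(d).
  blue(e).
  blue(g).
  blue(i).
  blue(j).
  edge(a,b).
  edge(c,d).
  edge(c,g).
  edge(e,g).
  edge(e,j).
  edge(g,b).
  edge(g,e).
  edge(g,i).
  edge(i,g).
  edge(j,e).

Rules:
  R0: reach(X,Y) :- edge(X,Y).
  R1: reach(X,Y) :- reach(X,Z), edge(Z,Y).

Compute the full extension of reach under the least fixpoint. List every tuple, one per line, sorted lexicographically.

round 1: derive reach(a,b) via R0 from edge(a,b)
round 1: derive reach(c,d) via R0 from edge(c,d)
round 1: derive reach(c,g) via R0 from edge(c,g)
round 1: derive reach(e,g) via R0 from edge(e,g)
round 1: derive reach(e,j) via R0 from edge(e,j)
round 1: derive reach(g,b) via R0 from edge(g,b)
round 1: derive reach(g,e) via R0 from edge(g,e)
round 1: derive reach(g,i) via R0 from edge(g,i)
round 1: derive reach(i,g) via R0 from edge(i,g)
round 1: derive reach(j,e) via R0 from edge(j,e)
round 2: derive reach(c,b) via R1 from reach(c,g), edge(g,b)
round 2: derive reach(c,e) via R1 from reach(c,g), edge(g,e)
round 2: derive reach(c,i) via R1 from reach(c,g), edge(g,i)
round 2: derive reach(e,b) via R1 from reach(e,g), edge(g,b)
round 2: derive reach(e,e) via R1 from reach(e,g), edge(g,e)
round 2: derive reach(e,i) via R1 from reach(e,g), edge(g,i)
round 2: derive reach(g,g) via R1 from reach(g,e), edge(e,g)
round 2: derive reach(g,j) via R1 from reach(g,e), edge(e,j)
round 2: derive reach(i,b) via R1 from reach(i,g), edge(g,b)
round 2: derive reach(i,e) via R1 from reach(i,g), edge(g,e)
round 2: derive reach(i,i) via R1 from reach(i,g), edge(g,i)
round 2: derive reach(j,g) via R1 from reach(j,e), edge(e,g)
round 2: derive reach(j,j) via R1 from reach(j,e), edge(e,j)
round 3: derive reach(c,j) via R1 from reach(c,e), edge(e,j)
round 3: derive reach(i,j) via R1 from reach(i,e), edge(e,j)
round 3: derive reach(j,b) via R1 from reach(j,g), edge(g,b)
round 3: derive reach(j,i) via R1 from reach(j,g), edge(g,i)

reach(a,b)
reach(c,b)
reach(c,d)
reach(c,e)
reach(c,g)
reach(c,i)
reach(c,j)
reach(e,b)
reach(e,e)
reach(e,g)
reach(e,i)
reach(e,j)
reach(g,b)
reach(g,e)
reach(g,g)
reach(g,i)
reach(g,j)
reach(i,b)
reach(i,e)
reach(i,g)
reach(i,i)
reach(i,j)
reach(j,b)
reach(j,e)
reach(j,g)
reach(j,i)
reach(j,j)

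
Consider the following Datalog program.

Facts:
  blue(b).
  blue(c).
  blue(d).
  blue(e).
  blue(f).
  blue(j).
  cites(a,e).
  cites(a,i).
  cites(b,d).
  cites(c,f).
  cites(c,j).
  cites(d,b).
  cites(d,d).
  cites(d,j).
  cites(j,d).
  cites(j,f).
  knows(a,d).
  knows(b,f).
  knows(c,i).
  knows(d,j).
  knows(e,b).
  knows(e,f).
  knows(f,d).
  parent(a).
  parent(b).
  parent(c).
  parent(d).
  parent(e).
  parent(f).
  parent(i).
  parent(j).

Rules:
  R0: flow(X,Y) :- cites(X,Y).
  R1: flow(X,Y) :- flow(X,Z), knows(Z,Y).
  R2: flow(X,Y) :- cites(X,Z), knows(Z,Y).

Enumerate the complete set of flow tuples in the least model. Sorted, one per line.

round 1: derive flow(a,e) via R0 from cites(a,e)
round 1: derive flow(a,i) via R0 from cites(a,i)
round 1: derive flow(b,d) via R0 from cites(b,d)
round 1: derive flow(c,f) via R0 from cites(c,f)
round 1: derive flow(c,j) via R0 from cites(c,j)
round 1: derive flow(d,b) via R0 from cites(d,b)
round 1: derive flow(d,d) via R0 from cites(d,d)
round 1: derive flow(d,j) via R0 from cites(d,j)
round 1: derive flow(j,d) via R0 from cites(j,d)
round 1: derive flow(j,f) via R0 from cites(j,f)
round 1: derive flow(a,b) via R2 from cites(a,e), knows(e,b)
round 1: derive flow(a,f) via R2 from cites(a,e), knows(e,f)
round 1: derive flow(b,j) via R2 from cites(b,d), knows(d,j)
round 1: derive flow(c,d) via R2 from cites(c,f), knows(f,d)
round 1: derive flow(d,f) via R2 from cites(d,b), knows(b,f)
round 1: derive flow(j,j) via R2 from cites(j,d), knows(d,j)
round 2: derive flow(a,d) via R1 from flow(a,f), knows(f,d)
round 3: derive flow(a,j) via R1 from flow(a,d), knows(d,j)

flow(a,b)
flow(a,d)
flow(a,e)
flow(a,f)
flow(a,i)
flow(a,j)
flow(b,d)
flow(b,j)
flow(c,d)
flow(c,f)
flow(c,j)
flow(d,b)
flow(d,d)
flow(d,f)
flow(d,j)
flow(j,d)
flow(j,f)
flow(j,j)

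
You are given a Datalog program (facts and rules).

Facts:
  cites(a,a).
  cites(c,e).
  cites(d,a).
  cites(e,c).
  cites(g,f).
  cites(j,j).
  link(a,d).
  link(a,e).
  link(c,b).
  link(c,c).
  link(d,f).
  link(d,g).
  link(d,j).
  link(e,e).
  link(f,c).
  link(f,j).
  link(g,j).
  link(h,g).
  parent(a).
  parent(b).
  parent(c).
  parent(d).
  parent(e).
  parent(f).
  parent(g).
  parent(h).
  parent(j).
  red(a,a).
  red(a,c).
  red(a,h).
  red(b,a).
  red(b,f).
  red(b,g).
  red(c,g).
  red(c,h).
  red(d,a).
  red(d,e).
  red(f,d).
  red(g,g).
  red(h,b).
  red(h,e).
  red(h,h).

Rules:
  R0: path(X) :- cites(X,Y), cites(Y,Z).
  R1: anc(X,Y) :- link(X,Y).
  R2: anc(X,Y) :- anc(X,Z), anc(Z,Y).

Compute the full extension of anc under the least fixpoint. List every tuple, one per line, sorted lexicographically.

round 1: derive anc(a,d) via R1 from link(a,d)
round 1: derive anc(a,e) via R1 from link(a,e)
round 1: derive anc(c,b) via R1 from link(c,b)
round 1: derive anc(c,c) via R1 from link(c,c)
round 1: derive anc(d,f) via R1 from link(d,f)
round 1: derive anc(d,g) via R1 from link(d,g)
round 1: derive anc(d,j) via R1 from link(d,j)
round 1: derive anc(e,e) via R1 from link(e,e)
round 1: derive anc(f,c) via R1 from link(f,c)
round 1: derive anc(f,j) via R1 from link(f,j)
round 1: derive anc(g,j) via R1 from link(g,j)
round 1: derive anc(h,g) via R1 from link(h,g)
round 2: derive anc(a,f) via R2 from anc(a,d), anc(d,f)
round 2: derive anc(a,g) via R2 from anc(a,d), anc(d,g)
round 2: derive anc(a,j) via R2 from anc(a,d), anc(d,j)
round 2: derive anc(d,c) via R2 from anc(d,f), anc(f,c)
round 2: derive anc(f,b) via R2 from anc(f,c), anc(c,b)
round 2: derive anc(h,j) via R2 from anc(h,g), anc(g,j)
round 3: derive anc(a,b) via R2 from anc(a,f), anc(f,b)
round 3: derive anc(a,c) via R2 from anc(a,d), anc(d,c)
round 3: derive anc(d,b) via R2 from anc(d,c), anc(c,b)

anc(a,b)
anc(a,c)
anc(a,d)
anc(a,e)
anc(a,f)
anc(a,g)
anc(a,j)
anc(c,b)
anc(c,c)
anc(d,b)
anc(d,c)
anc(d,f)
anc(d,g)
anc(d,j)
anc(e,e)
anc(f,b)
anc(f,c)
anc(f,j)
anc(g,j)
anc(h,g)
anc(h,j)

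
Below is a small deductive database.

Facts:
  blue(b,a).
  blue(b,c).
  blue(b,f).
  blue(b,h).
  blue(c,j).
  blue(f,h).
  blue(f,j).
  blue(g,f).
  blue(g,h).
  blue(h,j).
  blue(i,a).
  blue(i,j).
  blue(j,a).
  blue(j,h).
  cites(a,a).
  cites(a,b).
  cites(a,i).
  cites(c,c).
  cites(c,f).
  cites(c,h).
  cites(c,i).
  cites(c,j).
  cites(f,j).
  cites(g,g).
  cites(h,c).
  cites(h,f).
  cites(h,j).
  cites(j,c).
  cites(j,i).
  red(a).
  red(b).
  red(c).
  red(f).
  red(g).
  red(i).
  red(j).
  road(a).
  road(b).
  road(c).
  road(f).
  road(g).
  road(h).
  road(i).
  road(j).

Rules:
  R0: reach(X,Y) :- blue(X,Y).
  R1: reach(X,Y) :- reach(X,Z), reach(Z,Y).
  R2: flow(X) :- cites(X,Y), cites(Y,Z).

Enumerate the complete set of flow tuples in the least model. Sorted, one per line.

flow(a)
flow(c)
flow(f)
flow(g)
flow(h)
flow(j)

round 1: derive flow(a) via R2 from cites(a,a), cites(a,a)
round 1: derive flow(c) via R2 from cites(c,c), cites(c,c)
round 1: derive flow(f) via R2 from cites(f,j), cites(j,c)
round 1: derive flow(g) via R2 from cites(g,g), cites(g,g)
round 1: derive flow(h) via R2 from cites(h,c), cites(c,c)
round 1: derive flow(j) via R2 from cites(j,c), cites(c,c)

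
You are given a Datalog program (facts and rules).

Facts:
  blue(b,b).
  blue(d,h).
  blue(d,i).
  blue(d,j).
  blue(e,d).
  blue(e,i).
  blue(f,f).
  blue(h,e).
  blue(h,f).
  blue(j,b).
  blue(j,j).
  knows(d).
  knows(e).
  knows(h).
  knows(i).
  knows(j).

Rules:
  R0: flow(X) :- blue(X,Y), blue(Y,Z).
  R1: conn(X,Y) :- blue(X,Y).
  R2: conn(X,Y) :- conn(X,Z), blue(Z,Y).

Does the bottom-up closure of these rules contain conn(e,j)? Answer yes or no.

round 1: derive conn(b,b) via R1 from blue(b,b)
round 1: derive conn(d,h) via R1 from blue(d,h)
round 1: derive conn(d,i) via R1 from blue(d,i)
round 1: derive conn(d,j) via R1 from blue(d,j)
round 1: derive conn(e,d) via R1 from blue(e,d)
round 1: derive conn(e,i) via R1 from blue(e,i)
round 1: derive conn(f,f) via R1 from blue(f,f)
round 1: derive conn(h,e) via R1 from blue(h,e)
round 1: derive conn(h,f) via R1 from blue(h,f)
round 1: derive conn(j,b) via R1 from blue(j,b)
round 1: derive conn(j,j) via R1 from blue(j,j)
round 2: derive conn(d,b) via R2 from conn(d,j), blue(j,b)
round 2: derive conn(d,e) via R2 from conn(d,h), blue(h,e)
round 2: derive conn(d,f) via R2 from conn(d,h), blue(h,f)
round 2: derive conn(e,h) via R2 from conn(e,d), blue(d,h)
round 2: derive conn(e,j) via R2 from conn(e,d), blue(d,j)
round 2: derive conn(h,d) via R2 from conn(h,e), blue(e,d)
round 2: derive conn(h,i) via R2 from conn(h,e), blue(e,i)
round 3: derive conn(d,d) via R2 from conn(d,e), blue(e,d)
round 3: derive conn(e,b) via R2 from conn(e,j), blue(j,b)
round 3: derive conn(e,e) via R2 from conn(e,h), blue(h,e)
round 3: derive conn(e,f) via R2 from conn(e,h), blue(h,f)
round 3: derive conn(h,h) via R2 from conn(h,d), blue(d,h)
round 3: derive conn(h,j) via R2 from conn(h,d), blue(d,j)
round 4: derive conn(h,b) via R2 from conn(h,j), blue(j,b)

yes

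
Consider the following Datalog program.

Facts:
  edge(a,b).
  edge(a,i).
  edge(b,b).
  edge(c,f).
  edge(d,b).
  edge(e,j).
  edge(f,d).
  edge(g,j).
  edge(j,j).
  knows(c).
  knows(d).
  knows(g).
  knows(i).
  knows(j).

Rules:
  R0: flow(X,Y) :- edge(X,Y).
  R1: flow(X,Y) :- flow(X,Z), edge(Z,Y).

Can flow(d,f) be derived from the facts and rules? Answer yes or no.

no

round 1: derive flow(a,b) via R0 from edge(a,b)
round 1: derive flow(a,i) via R0 from edge(a,i)
round 1: derive flow(b,b) via R0 from edge(b,b)
round 1: derive flow(c,f) via R0 from edge(c,f)
round 1: derive flow(d,b) via R0 from edge(d,b)
round 1: derive flow(e,j) via R0 from edge(e,j)
round 1: derive flow(f,d) via R0 from edge(f,d)
round 1: derive flow(g,j) via R0 from edge(g,j)
round 1: derive flow(j,j) via R0 from edge(j,j)
round 2: derive flow(c,d) via R1 from flow(c,f), edge(f,d)
round 2: derive flow(f,b) via R1 from flow(f,d), edge(d,b)
round 3: derive flow(c,b) via R1 from flow(c,d), edge(d,b)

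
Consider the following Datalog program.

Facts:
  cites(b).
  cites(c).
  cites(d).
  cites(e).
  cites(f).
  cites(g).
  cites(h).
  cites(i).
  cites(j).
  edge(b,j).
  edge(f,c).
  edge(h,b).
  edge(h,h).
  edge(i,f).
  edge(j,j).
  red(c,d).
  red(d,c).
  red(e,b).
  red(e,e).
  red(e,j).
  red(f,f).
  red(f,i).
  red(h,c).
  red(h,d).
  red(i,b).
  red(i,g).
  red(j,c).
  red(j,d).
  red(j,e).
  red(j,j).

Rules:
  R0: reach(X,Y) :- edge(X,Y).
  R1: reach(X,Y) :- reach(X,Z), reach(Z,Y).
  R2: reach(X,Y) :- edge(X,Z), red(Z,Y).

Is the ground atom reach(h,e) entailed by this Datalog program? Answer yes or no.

yes

round 1: derive reach(b,j) via R0 from edge(b,j)
round 1: derive reach(f,c) via R0 from edge(f,c)
round 1: derive reach(h,b) via R0 from edge(h,b)
round 1: derive reach(h,h) via R0 from edge(h,h)
round 1: derive reach(i,f) via R0 from edge(i,f)
round 1: derive reach(j,j) via R0 from edge(j,j)
round 1: derive reach(b,c) via R2 from edge(b,j), red(j,c)
round 1: derive reach(b,d) via R2 from edge(b,j), red(j,d)
round 1: derive reach(b,e) via R2 from edge(b,j), red(j,e)
round 1: derive reach(f,d) via R2 from edge(f,c), red(c,d)
round 1: derive reach(h,c) via R2 from edge(h,h), red(h,c)
round 1: derive reach(h,d) via R2 from edge(h,h), red(h,d)
round 1: derive reach(i,i) via R2 from edge(i,f), red(f,i)
round 1: derive reach(j,c) via R2 from edge(j,j), red(j,c)
round 1: derive reach(j,d) via R2 from edge(j,j), red(j,d)
round 1: derive reach(j,e) via R2 from edge(j,j), red(j,e)
round 2: derive reach(h,e) via R1 from reach(h,b), reach(b,e)
round 2: derive reach(h,j) via R1 from reach(h,b), reach(b,j)
round 2: derive reach(i,c) via R1 from reach(i,f), reach(f,c)
round 2: derive reach(i,d) via R1 from reach(i,f), reach(f,d)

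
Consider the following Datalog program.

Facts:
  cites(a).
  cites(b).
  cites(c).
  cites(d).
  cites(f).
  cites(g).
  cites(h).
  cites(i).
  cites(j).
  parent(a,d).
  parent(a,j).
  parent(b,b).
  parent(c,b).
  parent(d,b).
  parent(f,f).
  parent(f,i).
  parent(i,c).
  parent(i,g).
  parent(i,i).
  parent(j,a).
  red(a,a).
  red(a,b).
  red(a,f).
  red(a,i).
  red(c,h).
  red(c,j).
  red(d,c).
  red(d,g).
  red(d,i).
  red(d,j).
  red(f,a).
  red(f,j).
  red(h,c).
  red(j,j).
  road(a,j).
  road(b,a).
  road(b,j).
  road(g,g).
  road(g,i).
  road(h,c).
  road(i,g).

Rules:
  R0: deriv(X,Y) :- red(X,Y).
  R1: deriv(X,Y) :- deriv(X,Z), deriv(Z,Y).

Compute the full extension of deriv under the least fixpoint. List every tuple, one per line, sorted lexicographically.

deriv(a,a)
deriv(a,b)
deriv(a,f)
deriv(a,i)
deriv(a,j)
deriv(c,c)
deriv(c,h)
deriv(c,j)
deriv(d,c)
deriv(d,g)
deriv(d,h)
deriv(d,i)
deriv(d,j)
deriv(f,a)
deriv(f,b)
deriv(f,f)
deriv(f,i)
deriv(f,j)
deriv(h,c)
deriv(h,h)
deriv(h,j)
deriv(j,j)

round 1: derive deriv(a,a) via R0 from red(a,a)
round 1: derive deriv(a,b) via R0 from red(a,b)
round 1: derive deriv(a,f) via R0 from red(a,f)
round 1: derive deriv(a,i) via R0 from red(a,i)
round 1: derive deriv(c,h) via R0 from red(c,h)
round 1: derive deriv(c,j) via R0 from red(c,j)
round 1: derive deriv(d,c) via R0 from red(d,c)
round 1: derive deriv(d,g) via R0 from red(d,g)
round 1: derive deriv(d,i) via R0 from red(d,i)
round 1: derive deriv(d,j) via R0 from red(d,j)
round 1: derive deriv(f,a) via R0 from red(f,a)
round 1: derive deriv(f,j) via R0 from red(f,j)
round 1: derive deriv(h,c) via R0 from red(h,c)
round 1: derive deriv(j,j) via R0 from red(j,j)
round 2: derive deriv(a,j) via R1 from deriv(a,f), deriv(f,j)
round 2: derive deriv(c,c) via R1 from deriv(c,h), deriv(h,c)
round 2: derive deriv(d,h) via R1 from deriv(d,c), deriv(c,h)
round 2: derive deriv(f,b) via R1 from deriv(f,a), deriv(a,b)
round 2: derive deriv(f,f) via R1 from deriv(f,a), deriv(a,f)
round 2: derive deriv(f,i) via R1 from deriv(f,a), deriv(a,i)
round 2: derive deriv(h,h) via R1 from deriv(h,c), deriv(c,h)
round 2: derive deriv(h,j) via R1 from deriv(h,c), deriv(c,j)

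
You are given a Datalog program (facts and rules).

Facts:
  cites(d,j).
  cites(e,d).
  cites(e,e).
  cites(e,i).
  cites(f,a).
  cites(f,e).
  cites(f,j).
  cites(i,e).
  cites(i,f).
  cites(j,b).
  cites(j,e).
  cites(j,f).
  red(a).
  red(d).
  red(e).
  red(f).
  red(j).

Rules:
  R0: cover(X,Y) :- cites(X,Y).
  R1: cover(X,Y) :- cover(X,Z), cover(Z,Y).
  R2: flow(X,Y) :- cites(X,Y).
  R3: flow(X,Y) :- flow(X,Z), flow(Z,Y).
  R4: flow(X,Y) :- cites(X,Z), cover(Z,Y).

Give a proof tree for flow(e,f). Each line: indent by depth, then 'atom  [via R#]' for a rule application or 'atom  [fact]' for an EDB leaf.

flow(e,f)  [via R3]
  flow(e,i)  [via R2]
    cites(e,i)  [fact]
  flow(i,f)  [via R2]
    cites(i,f)  [fact]

round 1: derive cover(d,j) via R0 from cites(d,j)
round 1: derive cover(e,d) via R0 from cites(e,d)
round 1: derive cover(e,e) via R0 from cites(e,e)
round 1: derive cover(e,i) via R0 from cites(e,i)
round 1: derive cover(f,a) via R0 from cites(f,a)
round 1: derive cover(f,e) via R0 from cites(f,e)
round 1: derive cover(f,j) via R0 from cites(f,j)
round 1: derive cover(i,e) via R0 from cites(i,e)
round 1: derive cover(i,f) via R0 from cites(i,f)
round 1: derive cover(j,b) via R0 from cites(j,b)
round 1: derive cover(j,e) via R0 from cites(j,e)
round 1: derive cover(j,f) via R0 from cites(j,f)
round 1: derive flow(d,j) via R2 from cites(d,j)
round 1: derive flow(e,d) via R2 from cites(e,d)
round 1: derive flow(e,e) via R2 from cites(e,e)
round 1: derive flow(e,i) via R2 from cites(e,i)
round 1: derive flow(f,a) via R2 from cites(f,a)
round 1: derive flow(f,e) via R2 from cites(f,e)
round 1: derive flow(f,j) via R2 from cites(f,j)
round 1: derive flow(i,e) via R2 from cites(i,e)
round 1: derive flow(i,f) via R2 from cites(i,f)
round 1: derive flow(j,b) via R2 from cites(j,b)
round 1: derive flow(j,e) via R2 from cites(j,e)
round 1: derive flow(j,f) via R2 from cites(j,f)
round 2: derive cover(d,b) via R1 from cover(d,j), cover(j,b)
round 2: derive cover(d,e) via R1 from cover(d,j), cover(j,e)
round 2: derive cover(d,f) via R1 from cover(d,j), cover(j,f)
round 2: derive cover(e,f) via R1 from cover(e,i), cover(i,f)
round 2: derive cover(e,j) via R1 from cover(e,d), cover(d,j)
round 2: derive cover(f,b) via R1 from cover(f,j), cover(j,b)
round 2: derive cover(f,d) via R1 from cover(f,e), cover(e,d)
round 2: derive cover(f,f) via R1 from cover(f,j), cover(j,f)
round 2: derive cover(f,i) via R1 from cover(f,e), cover(e,i)
round 2: derive cover(i,a) via R1 from cover(i,f), cover(f,a)
round 2: derive cover(i,d) via R1 from cover(i,e), cover(e,d)
round 2: derive cover(i,i) via R1 from cover(i,e), cover(e,i)
round 2: derive cover(i,j) via R1 from cover(i,f), cover(f,j)
round 2: derive cover(j,a) via R1 from cover(j,f), cover(f,a)
round 2: derive cover(j,d) via R1 from cover(j,e), cover(e,d)
round 2: derive cover(j,i) via R1 from cover(j,e), cover(e,i)
round 2: derive cover(j,j) via R1 from cover(j,f), cover(f,j)
round 2: derive flow(d,b) via R3 from flow(d,j), flow(j,b)
round 2: derive flow(d,e) via R3 from flow(d,j), flow(j,e)
round 2: derive flow(d,f) via R3 from flow(d,j), flow(j,f)
round 2: derive flow(e,f) via R3 from flow(e,i), flow(i,f)
round 2: derive flow(e,j) via R3 from flow(e,d), flow(d,j)
round 2: derive flow(f,b) via R3 from flow(f,j), flow(j,b)
round 2: derive flow(f,d) via R3 from flow(f,e), flow(e,d)
round 2: derive flow(f,f) via R3 from flow(f,j), flow(j,f)
round 2: derive flow(f,i) via R3 from flow(f,e), flow(e,i)
round 2: derive flow(i,a) via R3 from flow(i,f), flow(f,a)
round 2: derive flow(i,d) via R3 from flow(i,e), flow(e,d)
round 2: derive flow(i,i) via R3 from flow(i,e), flow(e,i)
round 2: derive flow(i,j) via R3 from flow(i,f), flow(f,j)
round 2: derive flow(j,a) via R3 from flow(j,f), flow(f,a)
round 2: derive flow(j,d) via R3 from flow(j,e), flow(e,d)
round 2: derive flow(j,i) via R3 from flow(j,e), flow(e,i)
round 2: derive flow(j,j) via R3 from flow(j,f), flow(f,j)
round 3: derive cover(d,a) via R1 from cover(d,f), cover(f,a)
round 3: derive cover(d,d) via R1 from cover(d,e), cover(e,d)
round 3: derive cover(d,i) via R1 from cover(d,e), cover(e,i)
round 3: derive cover(e,a) via R1 from cover(e,f), cover(f,a)
round 3: derive cover(e,b) via R1 from cover(e,d), cover(d,b)
round 3: derive cover(i,b) via R1 from cover(i,d), cover(d,b)
round 3: derive flow(d,a) via R3 from flow(d,f), flow(f,a)
round 3: derive flow(d,d) via R3 from flow(d,e), flow(e,d)
round 3: derive flow(d,i) via R3 from flow(d,e), flow(e,i)
round 3: derive flow(e,a) via R3 from flow(e,f), flow(f,a)
round 3: derive flow(e,b) via R3 from flow(e,d), flow(d,b)
round 3: derive flow(i,b) via R3 from flow(i,d), flow(d,b)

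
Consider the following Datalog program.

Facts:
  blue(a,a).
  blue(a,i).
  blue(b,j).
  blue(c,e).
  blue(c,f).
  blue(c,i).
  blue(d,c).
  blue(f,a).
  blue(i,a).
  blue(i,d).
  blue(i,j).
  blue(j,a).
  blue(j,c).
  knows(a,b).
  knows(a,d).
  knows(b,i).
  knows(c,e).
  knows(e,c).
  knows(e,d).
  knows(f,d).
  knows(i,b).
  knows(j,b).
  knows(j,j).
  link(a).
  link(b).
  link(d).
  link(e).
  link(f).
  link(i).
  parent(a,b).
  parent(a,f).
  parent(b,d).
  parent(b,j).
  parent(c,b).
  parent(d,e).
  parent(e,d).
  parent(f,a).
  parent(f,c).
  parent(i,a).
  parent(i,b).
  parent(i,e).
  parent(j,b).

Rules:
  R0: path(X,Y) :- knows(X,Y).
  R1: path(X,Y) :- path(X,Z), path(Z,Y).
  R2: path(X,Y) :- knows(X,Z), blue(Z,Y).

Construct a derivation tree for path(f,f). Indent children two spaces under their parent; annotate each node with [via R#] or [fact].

round 1: derive path(a,b) via R0 from knows(a,b)
round 1: derive path(a,d) via R0 from knows(a,d)
round 1: derive path(b,i) via R0 from knows(b,i)
round 1: derive path(c,e) via R0 from knows(c,e)
round 1: derive path(e,c) via R0 from knows(e,c)
round 1: derive path(e,d) via R0 from knows(e,d)
round 1: derive path(f,d) via R0 from knows(f,d)
round 1: derive path(i,b) via R0 from knows(i,b)
round 1: derive path(j,b) via R0 from knows(j,b)
round 1: derive path(j,j) via R0 from knows(j,j)
round 1: derive path(a,c) via R2 from knows(a,d), blue(d,c)
round 1: derive path(a,j) via R2 from knows(a,b), blue(b,j)
round 1: derive path(b,a) via R2 from knows(b,i), blue(i,a)
round 1: derive path(b,d) via R2 from knows(b,i), blue(i,d)
round 1: derive path(b,j) via R2 from knows(b,i), blue(i,j)
round 1: derive path(e,e) via R2 from knows(e,c), blue(c,e)
round 1: derive path(e,f) via R2 from knows(e,c), blue(c,f)
round 1: derive path(e,i) via R2 from knows(e,c), blue(c,i)
round 1: derive path(f,c) via R2 from knows(f,d), blue(d,c)
round 1: derive path(i,j) via R2 from knows(i,b), blue(b,j)
round 1: derive path(j,a) via R2 from knows(j,j), blue(j,a)
round 1: derive path(j,c) via R2 from knows(j,j), blue(j,c)
round 2: derive path(a,a) via R1 from path(a,b), path(b,a)
round 2: derive path(a,e) via R1 from path(a,c), path(c,e)
round 2: derive path(a,i) via R1 from path(a,b), path(b,i)
round 2: derive path(b,b) via R1 from path(b,a), path(a,b)
round 2: derive path(b,c) via R1 from path(b,a), path(a,c)
round 2: derive path(c,c) via R1 from path(c,e), path(e,c)
round 2: derive path(c,d) via R1 from path(c,e), path(e,d)
round 2: derive path(c,f) via R1 from path(c,e), path(e,f)
round 2: derive path(c,i) via R1 from path(c,e), path(e,i)
round 2: derive path(e,b) via R1 from path(e,i), path(i,b)
round 2: derive path(e,j) via R1 from path(e,i), path(i,j)
round 2: derive path(f,e) via R1 from path(f,c), path(c,e)
round 2: derive path(i,a) via R1 from path(i,b), path(b,a)
round 2: derive path(i,c) via R1 from path(i,j), path(j,c)
round 2: derive path(i,d) via R1 from path(i,b), path(b,d)
round 2: derive path(i,i) via R1 from path(i,b), path(b,i)
round 2: derive path(j,d) via R1 from path(j,a), path(a,d)
round 2: derive path(j,e) via R1 from path(j,c), path(c,e)
round 2: derive path(j,i) via R1 from path(j,b), path(b,i)
round 3: derive path(a,f) via R1 from path(a,c), path(c,f)
round 3: derive path(b,e) via R1 from path(b,a), path(a,e)
round 3: derive path(b,f) via R1 from path(b,c), path(c,f)
round 3: derive path(c,a) via R1 from path(c,i), path(i,a)
round 3: derive path(c,b) via R1 from path(c,e), path(e,b)
round 3: derive path(c,j) via R1 from path(c,e), path(e,j)
round 3: derive path(e,a) via R1 from path(e,b), path(b,a)
round 3: derive path(f,b) via R1 from path(f,e), path(e,b)
round 3: derive path(f,f) via R1 from path(f,c), path(c,f)
round 3: derive path(f,i) via R1 from path(f,c), path(c,i)
round 3: derive path(f,j) via R1 from path(f,e), path(e,j)
round 3: derive path(i,e) via R1 from path(i,a), path(a,e)
round 3: derive path(i,f) via R1 from path(i,c), path(c,f)
round 3: derive path(j,f) via R1 from path(j,c), path(c,f)
round 4: derive path(f,a) via R1 from path(f,b), path(b,a)

path(f,f)  [via R1]
  path(f,c)  [via R2]
    knows(f,d)  [fact]
    blue(d,c)  [fact]
  path(c,f)  [via R1]
    path(c,e)  [via R0]
      knows(c,e)  [fact]
    path(e,f)  [via R2]
      knows(e,c)  [fact]
      blue(c,f)  [fact]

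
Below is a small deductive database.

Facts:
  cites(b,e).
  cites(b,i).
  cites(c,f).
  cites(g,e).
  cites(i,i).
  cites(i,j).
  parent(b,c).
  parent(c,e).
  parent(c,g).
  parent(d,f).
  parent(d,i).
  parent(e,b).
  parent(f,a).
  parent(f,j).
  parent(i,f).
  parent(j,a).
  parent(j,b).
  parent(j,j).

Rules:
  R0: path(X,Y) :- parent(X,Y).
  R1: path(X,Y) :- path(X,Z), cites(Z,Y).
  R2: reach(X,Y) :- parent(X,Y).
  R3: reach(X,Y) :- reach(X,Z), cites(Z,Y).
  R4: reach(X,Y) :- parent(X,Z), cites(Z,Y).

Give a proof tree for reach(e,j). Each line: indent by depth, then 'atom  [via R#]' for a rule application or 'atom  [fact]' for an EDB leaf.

reach(e,j)  [via R3]
  reach(e,i)  [via R4]
    parent(e,b)  [fact]
    cites(b,i)  [fact]
  cites(i,j)  [fact]

round 1: derive reach(b,c) via R2 from parent(b,c)
round 1: derive reach(c,e) via R2 from parent(c,e)
round 1: derive reach(c,g) via R2 from parent(c,g)
round 1: derive reach(d,f) via R2 from parent(d,f)
round 1: derive reach(d,i) via R2 from parent(d,i)
round 1: derive reach(e,b) via R2 from parent(e,b)
round 1: derive reach(f,a) via R2 from parent(f,a)
round 1: derive reach(f,j) via R2 from parent(f,j)
round 1: derive reach(i,f) via R2 from parent(i,f)
round 1: derive reach(j,a) via R2 from parent(j,a)
round 1: derive reach(j,b) via R2 from parent(j,b)
round 1: derive reach(j,j) via R2 from parent(j,j)
round 1: derive reach(b,f) via R4 from parent(b,c), cites(c,f)
round 1: derive reach(d,j) via R4 from parent(d,i), cites(i,j)
round 1: derive reach(e,e) via R4 from parent(e,b), cites(b,e)
round 1: derive reach(e,i) via R4 from parent(e,b), cites(b,i)
round 1: derive reach(j,e) via R4 from parent(j,b), cites(b,e)
round 1: derive reach(j,i) via R4 from parent(j,b), cites(b,i)
round 2: derive reach(e,j) via R3 from reach(e,i), cites(i,j)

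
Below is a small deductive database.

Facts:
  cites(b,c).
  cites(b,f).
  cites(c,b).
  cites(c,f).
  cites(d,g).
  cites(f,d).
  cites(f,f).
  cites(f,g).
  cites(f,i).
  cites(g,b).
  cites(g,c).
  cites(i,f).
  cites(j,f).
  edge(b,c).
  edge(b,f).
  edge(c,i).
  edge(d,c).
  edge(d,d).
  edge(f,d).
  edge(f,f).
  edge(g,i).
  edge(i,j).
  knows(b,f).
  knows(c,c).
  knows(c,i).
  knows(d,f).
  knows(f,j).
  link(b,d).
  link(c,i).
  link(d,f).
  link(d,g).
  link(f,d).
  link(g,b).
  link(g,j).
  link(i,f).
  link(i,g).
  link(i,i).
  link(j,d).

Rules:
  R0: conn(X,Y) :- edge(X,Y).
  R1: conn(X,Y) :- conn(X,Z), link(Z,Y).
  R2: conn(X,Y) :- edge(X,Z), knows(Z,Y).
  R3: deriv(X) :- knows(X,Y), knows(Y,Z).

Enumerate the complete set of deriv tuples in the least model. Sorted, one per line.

round 1: derive deriv(b) via R3 from knows(b,f), knows(f,j)
round 1: derive deriv(c) via R3 from knows(c,c), knows(c,c)
round 1: derive deriv(d) via R3 from knows(d,f), knows(f,j)

deriv(b)
deriv(c)
deriv(d)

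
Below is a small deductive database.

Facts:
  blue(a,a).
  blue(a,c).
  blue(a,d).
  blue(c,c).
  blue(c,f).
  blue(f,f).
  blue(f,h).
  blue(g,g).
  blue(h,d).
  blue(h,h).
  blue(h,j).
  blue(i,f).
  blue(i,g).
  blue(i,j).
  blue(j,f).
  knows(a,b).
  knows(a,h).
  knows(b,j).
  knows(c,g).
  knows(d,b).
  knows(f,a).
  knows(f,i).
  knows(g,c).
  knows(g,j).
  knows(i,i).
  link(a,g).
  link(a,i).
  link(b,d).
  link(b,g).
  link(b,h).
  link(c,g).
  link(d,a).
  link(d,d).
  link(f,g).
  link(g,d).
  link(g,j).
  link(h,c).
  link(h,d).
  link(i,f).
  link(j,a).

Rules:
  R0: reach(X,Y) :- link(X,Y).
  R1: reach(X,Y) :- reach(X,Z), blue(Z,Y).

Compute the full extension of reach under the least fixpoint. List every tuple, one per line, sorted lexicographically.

reach(a,d)
reach(a,f)
reach(a,g)
reach(a,h)
reach(a,i)
reach(a,j)
reach(b,d)
reach(b,f)
reach(b,g)
reach(b,h)
reach(b,j)
reach(c,g)
reach(d,a)
reach(d,c)
reach(d,d)
reach(d,f)
reach(d,h)
reach(d,j)
reach(f,g)
reach(g,d)
reach(g,f)
reach(g,h)
reach(g,j)
reach(h,c)
reach(h,d)
reach(h,f)
reach(h,h)
reach(h,j)
reach(i,d)
reach(i,f)
reach(i,h)
reach(i,j)
reach(j,a)
reach(j,c)
reach(j,d)
reach(j,f)
reach(j,h)
reach(j,j)

round 1: derive reach(a,g) via R0 from link(a,g)
round 1: derive reach(a,i) via R0 from link(a,i)
round 1: derive reach(b,d) via R0 from link(b,d)
round 1: derive reach(b,g) via R0 from link(b,g)
round 1: derive reach(b,h) via R0 from link(b,h)
round 1: derive reach(c,g) via R0 from link(c,g)
round 1: derive reach(d,a) via R0 from link(d,a)
round 1: derive reach(d,d) via R0 from link(d,d)
round 1: derive reach(f,g) via R0 from link(f,g)
round 1: derive reach(g,d) via R0 from link(g,d)
round 1: derive reach(g,j) via R0 from link(g,j)
round 1: derive reach(h,c) via R0 from link(h,c)
round 1: derive reach(h,d) via R0 from link(h,d)
round 1: derive reach(i,f) via R0 from link(i,f)
round 1: derive reach(j,a) via R0 from link(j,a)
round 2: derive reach(a,f) via R1 from reach(a,i), blue(i,f)
round 2: derive reach(a,j) via R1 from reach(a,i), blue(i,j)
round 2: derive reach(b,j) via R1 from reach(b,h), blue(h,j)
round 2: derive reach(d,c) via R1 from reach(d,a), blue(a,c)
round 2: derive reach(g,f) via R1 from reach(g,j), blue(j,f)
round 2: derive reach(h,f) via R1 from reach(h,c), blue(c,f)
round 2: derive reach(i,h) via R1 from reach(i,f), blue(f,h)
round 2: derive reach(j,c) via R1 from reach(j,a), blue(a,c)
round 2: derive reach(j,d) via R1 from reach(j,a), blue(a,d)
round 3: derive reach(a,h) via R1 from reach(a,f), blue(f,h)
round 3: derive reach(b,f) via R1 from reach(b,j), blue(j,f)
round 3: derive reach(d,f) via R1 from reach(d,c), blue(c,f)
round 3: derive reach(g,h) via R1 from reach(g,f), blue(f,h)
round 3: derive reach(h,h) via R1 from reach(h,f), blue(f,h)
round 3: derive reach(i,d) via R1 from reach(i,h), blue(h,d)
round 3: derive reach(i,j) via R1 from reach(i,h), blue(h,j)
round 3: derive reach(j,f) via R1 from reach(j,c), blue(c,f)
round 4: derive reach(a,d) via R1 from reach(a,h), blue(h,d)
round 4: derive reach(d,h) via R1 from reach(d,f), blue(f,h)
round 4: derive reach(h,j) via R1 from reach(h,h), blue(h,j)
round 4: derive reach(j,h) via R1 from reach(j,f), blue(f,h)
round 5: derive reach(d,j) via R1 from reach(d,h), blue(h,j)
round 5: derive reach(j,j) via R1 from reach(j,h), blue(h,j)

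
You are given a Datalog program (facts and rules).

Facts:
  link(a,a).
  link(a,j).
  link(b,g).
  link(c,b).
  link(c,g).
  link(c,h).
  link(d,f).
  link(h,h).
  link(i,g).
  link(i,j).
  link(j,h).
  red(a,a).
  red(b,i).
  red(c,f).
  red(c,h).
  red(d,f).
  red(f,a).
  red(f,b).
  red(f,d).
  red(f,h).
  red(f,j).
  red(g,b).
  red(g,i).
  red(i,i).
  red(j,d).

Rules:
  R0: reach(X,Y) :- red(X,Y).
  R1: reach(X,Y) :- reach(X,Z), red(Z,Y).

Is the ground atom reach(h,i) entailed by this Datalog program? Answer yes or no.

round 1: derive reach(a,a) via R0 from red(a,a)
round 1: derive reach(b,i) via R0 from red(b,i)
round 1: derive reach(c,f) via R0 from red(c,f)
round 1: derive reach(c,h) via R0 from red(c,h)
round 1: derive reach(d,f) via R0 from red(d,f)
round 1: derive reach(f,a) via R0 from red(f,a)
round 1: derive reach(f,b) via R0 from red(f,b)
round 1: derive reach(f,d) via R0 from red(f,d)
round 1: derive reach(f,h) via R0 from red(f,h)
round 1: derive reach(f,j) via R0 from red(f,j)
round 1: derive reach(g,b) via R0 from red(g,b)
round 1: derive reach(g,i) via R0 from red(g,i)
round 1: derive reach(i,i) via R0 from red(i,i)
round 1: derive reach(j,d) via R0 from red(j,d)
round 2: derive reach(c,a) via R1 from reach(c,f), red(f,a)
round 2: derive reach(c,b) via R1 from reach(c,f), red(f,b)
round 2: derive reach(c,d) via R1 from reach(c,f), red(f,d)
round 2: derive reach(c,j) via R1 from reach(c,f), red(f,j)
round 2: derive reach(d,a) via R1 from reach(d,f), red(f,a)
round 2: derive reach(d,b) via R1 from reach(d,f), red(f,b)
round 2: derive reach(d,d) via R1 from reach(d,f), red(f,d)
round 2: derive reach(d,h) via R1 from reach(d,f), red(f,h)
round 2: derive reach(d,j) via R1 from reach(d,f), red(f,j)
round 2: derive reach(f,f) via R1 from reach(f,d), red(d,f)
round 2: derive reach(f,i) via R1 from reach(f,b), red(b,i)
round 2: derive reach(j,f) via R1 from reach(j,d), red(d,f)
round 3: derive reach(c,i) via R1 from reach(c,b), red(b,i)
round 3: derive reach(d,i) via R1 from reach(d,b), red(b,i)
round 3: derive reach(j,a) via R1 from reach(j,f), red(f,a)
round 3: derive reach(j,b) via R1 from reach(j,f), red(f,b)
round 3: derive reach(j,h) via R1 from reach(j,f), red(f,h)
round 3: derive reach(j,j) via R1 from reach(j,f), red(f,j)
round 4: derive reach(j,i) via R1 from reach(j,b), red(b,i)

no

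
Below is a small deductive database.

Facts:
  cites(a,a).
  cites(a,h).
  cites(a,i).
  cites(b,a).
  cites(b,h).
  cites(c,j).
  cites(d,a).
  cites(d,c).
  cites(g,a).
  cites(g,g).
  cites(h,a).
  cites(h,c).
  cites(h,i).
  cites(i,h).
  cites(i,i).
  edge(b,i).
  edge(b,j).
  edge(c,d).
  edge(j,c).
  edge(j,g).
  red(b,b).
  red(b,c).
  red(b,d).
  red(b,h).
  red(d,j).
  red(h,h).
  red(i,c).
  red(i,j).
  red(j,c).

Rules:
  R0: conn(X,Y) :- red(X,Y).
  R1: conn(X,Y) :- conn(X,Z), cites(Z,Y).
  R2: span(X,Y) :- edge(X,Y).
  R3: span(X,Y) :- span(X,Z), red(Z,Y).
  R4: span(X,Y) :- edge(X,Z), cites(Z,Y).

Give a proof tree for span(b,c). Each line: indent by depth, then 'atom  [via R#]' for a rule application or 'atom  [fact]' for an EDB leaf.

round 1: derive span(b,i) via R2 from edge(b,i)
round 1: derive span(b,j) via R2 from edge(b,j)
round 1: derive span(c,d) via R2 from edge(c,d)
round 1: derive span(j,c) via R2 from edge(j,c)
round 1: derive span(j,g) via R2 from edge(j,g)
round 1: derive span(b,h) via R4 from edge(b,i), cites(i,h)
round 1: derive span(c,a) via R4 from edge(c,d), cites(d,a)
round 1: derive span(c,c) via R4 from edge(c,d), cites(d,c)
round 1: derive span(j,a) via R4 from edge(j,g), cites(g,a)
round 1: derive span(j,j) via R4 from edge(j,c), cites(c,j)
round 2: derive span(b,c) via R3 from span(b,i), red(i,c)
round 2: derive span(c,j) via R3 from span(c,d), red(d,j)

span(b,c)  [via R3]
  span(b,i)  [via R2]
    edge(b,i)  [fact]
  red(i,c)  [fact]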